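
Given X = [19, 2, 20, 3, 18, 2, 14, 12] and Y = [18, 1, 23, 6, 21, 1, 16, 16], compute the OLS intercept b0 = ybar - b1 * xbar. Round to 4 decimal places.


First find the slope: b1 = 1.0955.
Means: xbar = 11.2500, ybar = 12.7500.
b0 = ybar - b1 * xbar = 12.7500 - 1.0955 * 11.2500 = 0.4261.

0.4261


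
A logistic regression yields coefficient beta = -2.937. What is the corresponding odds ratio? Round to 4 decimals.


The odds ratio is computed as:
OR = e^(-2.937) = 0.0530.

0.0530


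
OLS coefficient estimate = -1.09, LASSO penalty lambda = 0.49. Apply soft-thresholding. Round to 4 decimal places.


Check: |-1.09| = 1.09 vs lambda = 0.49.
Since |beta| > lambda, coefficient = sign(beta)*(|beta| - lambda) = -0.6000.
Soft-thresholded coefficient = -0.6000.

-0.6000


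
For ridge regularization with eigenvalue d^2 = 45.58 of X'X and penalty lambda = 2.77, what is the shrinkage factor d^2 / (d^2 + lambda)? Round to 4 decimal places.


d^2 + lambda = 45.58 + 2.77 = 48.3500.
Shrinkage factor = 45.58/48.3500 = 0.9427.

0.9427


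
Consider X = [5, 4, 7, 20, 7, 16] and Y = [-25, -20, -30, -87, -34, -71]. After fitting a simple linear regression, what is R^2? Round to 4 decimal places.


Fit the OLS line: b0 = -3.1451, b1 = -4.2056.
SSres = 9.7533.
SStot = 3809.5000.
R^2 = 1 - 9.7533/3809.5000 = 0.9974.

0.9974


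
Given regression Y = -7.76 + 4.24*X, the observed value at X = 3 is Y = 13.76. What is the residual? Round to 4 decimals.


Fitted value at X = 3 is yhat = -7.76 + 4.24*3 = 4.9600.
Residual = 13.76 - 4.9600 = 8.8000.

8.8000


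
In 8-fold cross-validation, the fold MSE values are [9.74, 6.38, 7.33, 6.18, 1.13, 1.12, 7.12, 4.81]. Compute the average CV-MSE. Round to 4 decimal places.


Sum of fold MSEs = 43.8100.
Average = 43.8100 / 8 = 5.4763.

5.4763


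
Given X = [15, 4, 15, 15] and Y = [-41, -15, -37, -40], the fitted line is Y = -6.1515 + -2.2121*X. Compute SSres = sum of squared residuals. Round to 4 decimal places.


For each point, residual = actual - predicted.
Residuals: [-1.6670, -0.0001, 2.3330, -0.6670].
Sum of squared residuals = 8.6667.

8.6667


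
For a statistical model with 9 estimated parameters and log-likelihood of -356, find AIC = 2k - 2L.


AIC = 2k - 2*loglik = 2(9) - 2(-356).
= 18 + 712 = 730.

730


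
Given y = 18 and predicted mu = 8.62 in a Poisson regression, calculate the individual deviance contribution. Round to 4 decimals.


First: ln(18/8.62) = 0.736287.
Then: 18 * 0.736287 = 13.253166.
y - mu = 18 - 8.62 = 9.38.
D = 2(13.253166 - 9.38) = 7.746332, which rounds to 7.7463.

7.7463


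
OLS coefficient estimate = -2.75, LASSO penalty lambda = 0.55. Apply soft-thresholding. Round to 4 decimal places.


Check: |-2.75| = 2.75 vs lambda = 0.55.
Since |beta| > lambda, coefficient = sign(beta)*(|beta| - lambda) = -2.2000.
Soft-thresholded coefficient = -2.2000.

-2.2000


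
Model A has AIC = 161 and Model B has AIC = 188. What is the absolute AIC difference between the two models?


|AIC_A - AIC_B| = |161 - 188| = 27.
Model A is preferred (lower AIC).

27


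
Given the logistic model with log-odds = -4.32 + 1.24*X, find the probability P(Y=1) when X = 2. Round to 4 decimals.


Compute z = -4.32 + (1.24)(2) = -1.8400.
exp(-z) = 6.2965.
P = 1/(1 + 6.2965) = 0.1371.

0.1371


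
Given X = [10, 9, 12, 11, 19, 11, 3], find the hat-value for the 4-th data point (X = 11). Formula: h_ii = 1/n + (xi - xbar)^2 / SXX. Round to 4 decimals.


n = 7, xbar = 10.7143.
SXX = sum((xi - xbar)^2) = 133.4286.
h = 1/7 + (11 - 10.7143)^2 / 133.4286 = 0.1435.

0.1435


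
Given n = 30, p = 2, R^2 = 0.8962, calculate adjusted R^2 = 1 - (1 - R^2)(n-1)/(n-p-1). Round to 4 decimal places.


Adjusted R^2 = 1 - (1 - R^2) * (n-1)/(n-p-1).
(1 - R^2) = 0.1038.
(n-1)/(n-p-1) = 29/27.
(1 - R^2) * (n-1) = 0.1038 * 29 = 3.0102.
Divide by (n-p-1): 3.0102 / 27 = 0.1115.
Adj R^2 = 1 - 0.1115 = 0.8885.

0.8885


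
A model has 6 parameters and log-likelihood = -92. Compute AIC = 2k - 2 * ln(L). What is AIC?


AIC = 2k - 2*loglik = 2(6) - 2(-92).
= 12 + 184 = 196.

196


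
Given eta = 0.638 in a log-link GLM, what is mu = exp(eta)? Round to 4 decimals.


Apply the inverse link:
mu = e^0.638 = 1.8927.

1.8927


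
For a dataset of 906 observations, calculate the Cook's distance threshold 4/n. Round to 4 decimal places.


Using the rule of thumb:
Threshold = 4 / 906 = 0.0044.

0.0044


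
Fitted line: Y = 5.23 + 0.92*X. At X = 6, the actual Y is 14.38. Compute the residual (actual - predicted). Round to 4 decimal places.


Fitted value at X = 6 is yhat = 5.23 + 0.92*6 = 10.7500.
Residual = 14.38 - 10.7500 = 3.6300.

3.6300


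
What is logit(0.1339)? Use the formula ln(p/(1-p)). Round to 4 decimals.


1 - p = 0.8661.
p/(1-p) = 0.1546.
logit = ln(0.1546) = -1.8669.

-1.8669


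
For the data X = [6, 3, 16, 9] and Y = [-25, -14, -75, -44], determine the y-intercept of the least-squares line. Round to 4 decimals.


The slope is b1 = -4.7849.
Sample means are xbar = 8.5000 and ybar = -39.5000.
Intercept: b0 = -39.5000 - (-4.7849)(8.5000) = 1.1720.

1.1720


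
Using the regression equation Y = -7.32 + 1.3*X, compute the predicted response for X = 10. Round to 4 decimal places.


Plug X = 10 into Y = -7.32 + 1.3*X:
Y = -7.32 + 13.0000 = 5.6800.

5.6800


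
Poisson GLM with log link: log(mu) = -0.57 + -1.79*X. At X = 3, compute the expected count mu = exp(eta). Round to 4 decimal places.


eta = -0.57 + -1.79 * 3 = -5.9400.
mu = exp(-5.9400) = 0.0026.

0.0026


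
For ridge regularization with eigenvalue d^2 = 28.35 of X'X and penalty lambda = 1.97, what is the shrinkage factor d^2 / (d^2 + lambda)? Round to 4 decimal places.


d^2 + lambda = 28.35 + 1.97 = 30.3200.
Shrinkage factor = 28.35/30.3200 = 0.9350.

0.9350


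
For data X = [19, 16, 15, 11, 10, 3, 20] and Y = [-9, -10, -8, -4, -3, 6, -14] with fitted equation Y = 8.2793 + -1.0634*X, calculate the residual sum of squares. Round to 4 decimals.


Predicted values from Y = 8.2793 + -1.0634*X.
Residuals: [2.9253, -1.2649, -0.3283, -0.5819, -0.6453, 0.9109, -1.0113].
SSres = 12.8726.

12.8726


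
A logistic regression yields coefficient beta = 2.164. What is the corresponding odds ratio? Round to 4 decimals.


Odds ratio = exp(beta) = exp(2.164).
= 8.7059.

8.7059


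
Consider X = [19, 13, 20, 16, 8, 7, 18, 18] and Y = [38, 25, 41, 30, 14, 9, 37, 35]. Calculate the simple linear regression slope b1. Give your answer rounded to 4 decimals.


First compute the means: xbar = 14.8750, ybar = 28.6250.
Then S_xx = sum((xi - xbar)^2) = 176.8750.
S_xy = sum((xi - xbar)(yi - ybar)) = 411.6250.
b1 = S_xy / S_xx = 411.6250 / 176.8750 = 2.3272.

2.3272


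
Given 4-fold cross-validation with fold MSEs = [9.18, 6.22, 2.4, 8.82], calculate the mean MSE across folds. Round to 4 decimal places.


Add all fold MSEs: 26.6200.
Divide by k = 4: 26.6200/4 = 6.6550.

6.6550


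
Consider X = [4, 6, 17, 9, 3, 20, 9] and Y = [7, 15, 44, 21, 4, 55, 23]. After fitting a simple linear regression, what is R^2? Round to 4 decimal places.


Fit the OLS line: b0 = -4.1500, b1 = 2.9125.
SSres = 8.0750.
SStot = 2140.8571.
R^2 = 1 - 8.0750/2140.8571 = 0.9962.

0.9962


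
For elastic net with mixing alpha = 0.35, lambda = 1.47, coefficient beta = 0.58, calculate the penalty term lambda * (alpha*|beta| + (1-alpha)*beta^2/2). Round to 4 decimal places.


alpha * |beta| = 0.35 * 0.58 = 0.2030.
(1-alpha) * beta^2/2 = 0.65 * 0.3364/2 = 0.1093.
Total = 1.47 * (0.2030 + 0.1093) = 0.4591.

0.4591


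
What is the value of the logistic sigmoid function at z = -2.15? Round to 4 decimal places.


exp(2.1500) = 8.5849.
1 + exp(-z) = 9.5849.
sigmoid = 1/9.5849 = 0.1043.

0.1043


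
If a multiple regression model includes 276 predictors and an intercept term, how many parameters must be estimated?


Each predictor gets one coefficient, plus one intercept.
Total parameters = 276 + 1 = 277.

277


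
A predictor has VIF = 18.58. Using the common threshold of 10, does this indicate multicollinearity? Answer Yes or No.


The threshold is 10.
VIF = 18.58 is >= 10.
Multicollinearity indication: Yes.

Yes


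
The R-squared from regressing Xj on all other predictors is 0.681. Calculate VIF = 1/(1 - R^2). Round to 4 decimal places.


Denominator: 1 - 0.681 = 0.319.
VIF = 1 / 0.319 = 3.1348.

3.1348


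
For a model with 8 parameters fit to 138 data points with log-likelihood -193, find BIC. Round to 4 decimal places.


ln(138) = 4.927254.
k * ln(n) = 8 * 4.927254 = 39.418032.
-2L = 386.
BIC = 39.418032 + 386 = 425.418032, which rounds to 425.4180.

425.4180


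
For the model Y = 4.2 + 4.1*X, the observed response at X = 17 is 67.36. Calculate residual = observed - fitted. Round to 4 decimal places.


Compute yhat = 4.2 + (4.1)(17) = 73.9000.
Residual = actual - predicted = 67.36 - 73.9000 = -6.5400.

-6.5400


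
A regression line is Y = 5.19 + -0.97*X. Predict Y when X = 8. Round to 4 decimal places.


Plug X = 8 into Y = 5.19 + -0.97*X:
Y = 5.19 + -7.7600 = -2.5700.

-2.5700


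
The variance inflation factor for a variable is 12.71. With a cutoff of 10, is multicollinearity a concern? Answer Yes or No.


Compare VIF = 12.71 to the threshold of 10.
12.71 >= 10, so the answer is Yes.

Yes


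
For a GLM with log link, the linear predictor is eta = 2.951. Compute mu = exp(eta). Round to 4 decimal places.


The inverse log link gives:
mu = exp(2.951) = 19.1251.

19.1251


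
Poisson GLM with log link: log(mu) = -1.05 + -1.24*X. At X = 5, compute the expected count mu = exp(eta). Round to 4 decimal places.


Compute eta = -1.05 + -1.24 * 5 = -7.2500.
Apply inverse link: mu = e^-7.2500 = 0.0007.

0.0007


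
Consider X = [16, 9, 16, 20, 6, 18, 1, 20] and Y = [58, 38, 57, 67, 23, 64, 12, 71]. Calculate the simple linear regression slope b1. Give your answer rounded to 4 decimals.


The sample means are xbar = 13.2500 and ybar = 48.7500.
Compute S_xx = 349.5000 and S_xy = 1076.5000.
Slope b1 = S_xy / S_xx = 1076.5000 / 349.5000 = 3.0801.

3.0801


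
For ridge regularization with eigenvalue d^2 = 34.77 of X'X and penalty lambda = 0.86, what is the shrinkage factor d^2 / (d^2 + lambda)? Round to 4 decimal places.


Denominator = d^2 + lambda = 34.77 + 0.86 = 35.6300.
Shrinkage = 34.77 / 35.6300 = 0.9759.

0.9759


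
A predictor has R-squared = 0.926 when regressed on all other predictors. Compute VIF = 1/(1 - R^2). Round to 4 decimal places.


Denominator: 1 - 0.926 = 0.074.
VIF = 1 / 0.074 = 13.5135.

13.5135


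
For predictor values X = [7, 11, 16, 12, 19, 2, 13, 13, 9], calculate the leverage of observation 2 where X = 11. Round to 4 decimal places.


n = 9, xbar = 11.3333.
SXX = sum((xi - xbar)^2) = 198.0000.
h = 1/9 + (11 - 11.3333)^2 / 198.0000 = 0.1117.

0.1117


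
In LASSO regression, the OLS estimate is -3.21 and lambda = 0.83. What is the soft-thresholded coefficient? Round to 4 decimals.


Absolute value: |-3.21| = 3.21.
Compare to lambda = 0.83.
Since |beta| > lambda, coefficient = sign(beta)*(|beta| - lambda) = -2.3800.

-2.3800


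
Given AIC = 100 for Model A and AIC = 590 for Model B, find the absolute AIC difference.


Absolute difference = |100 - 590| = 490.
The model with lower AIC (A) is preferred.

490


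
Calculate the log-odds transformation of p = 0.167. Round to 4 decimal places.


The odds are p/(1-p) = 0.167 / 0.833 = 0.2005.
logit(p) = ln(0.2005) = -1.6070.

-1.6070


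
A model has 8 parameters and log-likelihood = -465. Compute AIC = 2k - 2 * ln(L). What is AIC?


AIC = 2k - 2*loglik = 2(8) - 2(-465).
= 16 + 930 = 946.

946


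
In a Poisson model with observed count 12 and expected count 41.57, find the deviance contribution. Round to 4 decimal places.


First: ln(12/41.57) = -1.242472.
Then: 12 * -1.242472 = -14.909664.
y - mu = 12 - 41.57 = -29.57.
D = 2(-14.909664 - -29.57) = 29.320672, which rounds to 29.3207.

29.3207


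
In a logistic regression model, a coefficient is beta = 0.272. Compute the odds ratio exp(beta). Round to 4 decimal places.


exp(0.272) = 1.3126.
So the odds ratio is 1.3126.

1.3126


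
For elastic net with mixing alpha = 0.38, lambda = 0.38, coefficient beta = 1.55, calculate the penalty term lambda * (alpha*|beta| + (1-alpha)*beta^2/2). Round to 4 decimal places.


Compute:
L1 = 0.38 * 1.55 = 0.5890.
L2 = 0.62 * 1.55^2 / 2 = 0.7448.
Penalty = 0.38 * (0.5890 + 0.7448) = 0.5068.

0.5068


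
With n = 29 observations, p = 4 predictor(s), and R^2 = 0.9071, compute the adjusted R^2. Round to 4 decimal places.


Adjusted R^2 = 1 - (1 - R^2) * (n-1)/(n-p-1).
(1 - R^2) = 0.0929.
(n-1)/(n-p-1) = 28/24.
(1 - R^2) * (n-1) = 0.0929 * 28 = 2.6012.
Divide by (n-p-1): 2.6012 / 24 = 0.1084.
Adj R^2 = 1 - 0.1084 = 0.8916.

0.8916


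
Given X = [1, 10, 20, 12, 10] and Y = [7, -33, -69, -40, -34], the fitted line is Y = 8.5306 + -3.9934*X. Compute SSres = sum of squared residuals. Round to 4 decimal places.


Compute predicted values, then residuals = yi - yhat_i.
Residuals: [2.4628, -1.5966, 2.3374, -0.6098, -2.5966].
SSres = sum(residual^2) = 21.1921.

21.1921


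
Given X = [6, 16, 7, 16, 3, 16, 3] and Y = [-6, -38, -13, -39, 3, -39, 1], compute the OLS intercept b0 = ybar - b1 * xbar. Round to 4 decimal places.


Compute b1 = -3.1219 from the OLS formula.
With xbar = 9.5714 and ybar = -18.7143, the intercept is:
b0 = -18.7143 - -3.1219 * 9.5714 = 11.1667.

11.1667


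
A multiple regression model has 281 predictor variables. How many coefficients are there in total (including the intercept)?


Total coefficients = number of predictors + 1 (for the intercept).
= 281 + 1 = 282.

282


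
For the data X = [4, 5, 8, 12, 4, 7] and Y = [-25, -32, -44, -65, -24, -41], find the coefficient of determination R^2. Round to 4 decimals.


After computing the OLS fit (b0=-5.4014, b1=-4.9648):
SSres = 6.7746, SStot = 1173.5000.
R^2 = 1 - 6.7746/1173.5000 = 0.9942.

0.9942


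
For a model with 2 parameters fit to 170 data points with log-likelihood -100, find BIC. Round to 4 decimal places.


k * ln(n) = 2 * ln(170) = 2 * 5.135798 = 10.271596.
-2 * loglik = -2 * (-100) = 200.
BIC = 10.271596 + 200 = 210.271596, which rounds to 210.2716.

210.2716


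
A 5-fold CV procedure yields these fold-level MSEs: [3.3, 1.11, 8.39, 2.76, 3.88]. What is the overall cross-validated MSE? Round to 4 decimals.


Add all fold MSEs: 19.4400.
Divide by k = 5: 19.4400/5 = 3.8880.

3.8880


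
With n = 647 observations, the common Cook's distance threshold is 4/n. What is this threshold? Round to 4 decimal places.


The threshold is 4/n.
4/647 = 0.0062.

0.0062


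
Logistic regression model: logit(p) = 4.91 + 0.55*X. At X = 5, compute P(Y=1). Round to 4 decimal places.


Compute z = 4.91 + (0.55)(5) = 7.6600.
exp(-z) = 0.0005.
P = 1/(1 + 0.0005) = 0.9995.

0.9995


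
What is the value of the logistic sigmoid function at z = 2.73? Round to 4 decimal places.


First, exp(-2.7300) = 0.0652.
Then sigma(z) = 1/(1 + 0.0652) = 0.9388.

0.9388


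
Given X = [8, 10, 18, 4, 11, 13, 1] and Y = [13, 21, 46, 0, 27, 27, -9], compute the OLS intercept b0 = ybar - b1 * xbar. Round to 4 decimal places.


Compute b1 = 3.2403 from the OLS formula.
With xbar = 9.2857 and ybar = 17.8571, the intercept is:
b0 = 17.8571 - 3.2403 * 9.2857 = -12.2313.

-12.2313


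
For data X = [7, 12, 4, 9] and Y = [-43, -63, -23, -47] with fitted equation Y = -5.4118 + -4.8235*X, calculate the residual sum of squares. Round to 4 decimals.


Compute predicted values, then residuals = yi - yhat_i.
Residuals: [-3.8237, 0.2938, 1.7058, 1.8233].
SSres = sum(residual^2) = 20.9412.

20.9412


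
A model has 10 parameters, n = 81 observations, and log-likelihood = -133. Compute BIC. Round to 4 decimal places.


Compute k*ln(n) = 10*ln(81) = 10*4.394449 = 43.944490.
Then -2*loglik = 266.
BIC = 43.944490 + 266 = 309.944490, which rounds to 309.9445.

309.9445


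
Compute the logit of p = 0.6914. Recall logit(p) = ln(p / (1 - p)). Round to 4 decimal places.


1 - p = 0.3086.
p/(1-p) = 2.2404.
logit = ln(2.2404) = 0.8067.

0.8067


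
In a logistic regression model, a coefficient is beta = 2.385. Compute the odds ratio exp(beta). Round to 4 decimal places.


The odds ratio is computed as:
OR = e^(2.385) = 10.8591.

10.8591


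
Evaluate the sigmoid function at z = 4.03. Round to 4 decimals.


Compute exp(-4.0300) = 0.0178.
Sigmoid = 1 / (1 + 0.0178) = 1 / 1.0178 = 0.9825.

0.9825


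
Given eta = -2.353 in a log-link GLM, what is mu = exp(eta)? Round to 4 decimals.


mu = exp(eta) = exp(-2.353).
= 0.0951.

0.0951


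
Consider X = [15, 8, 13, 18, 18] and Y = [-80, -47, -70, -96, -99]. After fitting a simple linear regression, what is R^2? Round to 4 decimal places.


The fitted line is Y = -5.3179 + -5.0751*X.
SSres = 10.8092, SStot = 1793.2000.
R^2 = 1 - SSres/SStot = 0.9940.

0.9940


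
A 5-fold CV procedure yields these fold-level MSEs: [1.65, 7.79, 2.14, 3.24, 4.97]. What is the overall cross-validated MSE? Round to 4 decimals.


Add all fold MSEs: 19.7900.
Divide by k = 5: 19.7900/5 = 3.9580.

3.9580


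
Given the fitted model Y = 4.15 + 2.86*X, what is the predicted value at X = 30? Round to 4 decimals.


Plug X = 30 into Y = 4.15 + 2.86*X:
Y = 4.15 + 85.8000 = 89.9500.

89.9500


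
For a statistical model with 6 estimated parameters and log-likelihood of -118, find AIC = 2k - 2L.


AIC = 2k - 2*loglik = 2(6) - 2(-118).
= 12 + 236 = 248.

248


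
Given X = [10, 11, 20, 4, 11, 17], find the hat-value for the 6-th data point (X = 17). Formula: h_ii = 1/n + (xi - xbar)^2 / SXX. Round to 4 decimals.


Mean of X: xbar = 12.1667.
SXX = 158.8333.
For X = 17: h = 1/6 + (17 - 12.1667)^2/158.8333 = 0.3137.

0.3137


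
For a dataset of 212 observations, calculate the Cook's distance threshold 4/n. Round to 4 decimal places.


Cook's distance cutoff = 4/n = 4/212.
= 0.0189.

0.0189


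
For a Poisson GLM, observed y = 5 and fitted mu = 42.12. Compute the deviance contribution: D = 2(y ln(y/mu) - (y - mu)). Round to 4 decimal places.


y/mu = 5/42.12 = 0.118708 (approx.), and ln(5/42.12) = -2.131085.
y * ln(y/mu) = 5 * -2.131085 = -10.655425.
y - mu = -37.12.
D = 2 * (-10.655425 - -37.12) = 52.929150, which rounds to 52.9292.

52.9292


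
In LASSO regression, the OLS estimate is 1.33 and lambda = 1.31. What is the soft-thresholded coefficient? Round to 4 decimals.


Absolute value: |1.33| = 1.33.
Compare to lambda = 1.31.
Since |beta| > lambda, coefficient = sign(beta)*(|beta| - lambda) = 0.0200.

0.0200


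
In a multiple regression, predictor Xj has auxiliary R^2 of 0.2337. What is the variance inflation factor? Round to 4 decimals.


Denominator: 1 - 0.2337 = 0.7663.
VIF = 1 / 0.7663 = 1.3050.

1.3050


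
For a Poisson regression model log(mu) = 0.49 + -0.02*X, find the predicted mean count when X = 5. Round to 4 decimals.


Compute eta = 0.49 + -0.02 * 5 = 0.3900.
Apply inverse link: mu = e^0.3900 = 1.4770.

1.4770


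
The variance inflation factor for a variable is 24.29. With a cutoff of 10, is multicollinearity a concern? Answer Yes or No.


Compare VIF = 24.29 to the threshold of 10.
24.29 >= 10, so the answer is Yes.

Yes


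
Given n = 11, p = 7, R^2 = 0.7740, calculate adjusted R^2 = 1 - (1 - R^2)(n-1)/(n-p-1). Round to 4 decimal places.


Adjusted R^2 = 1 - (1 - R^2) * (n-1)/(n-p-1).
(1 - R^2) = 0.2260.
(n-1)/(n-p-1) = 10/3.
(1 - R^2) * (n-1) = 0.2260 * 10 = 2.2600.
Divide by (n-p-1): 2.2600 / 3 = 0.7533.
Adj R^2 = 1 - 0.7533 = 0.2467.

0.2467


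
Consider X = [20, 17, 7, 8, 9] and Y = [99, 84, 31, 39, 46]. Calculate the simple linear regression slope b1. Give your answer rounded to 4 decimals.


Calculate xbar = 12.2000, ybar = 59.8000.
S_xx = 138.8000, S_xy = 703.2000.
Using b1 = S_xy / S_xx = 703.2000 / 138.8000, we get b1 = 5.0663.

5.0663


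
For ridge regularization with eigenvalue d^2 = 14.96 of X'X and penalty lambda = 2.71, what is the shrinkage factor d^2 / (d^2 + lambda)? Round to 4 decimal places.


Denominator = d^2 + lambda = 14.96 + 2.71 = 17.6700.
Shrinkage = 14.96 / 17.6700 = 0.8466.

0.8466


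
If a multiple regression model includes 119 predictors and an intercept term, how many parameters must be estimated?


Total coefficients = number of predictors + 1 (for the intercept).
= 119 + 1 = 120.

120


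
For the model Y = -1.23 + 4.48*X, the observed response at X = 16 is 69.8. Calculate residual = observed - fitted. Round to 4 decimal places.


Compute yhat = -1.23 + (4.48)(16) = 70.4500.
Residual = actual - predicted = 69.8 - 70.4500 = -0.6500.

-0.6500


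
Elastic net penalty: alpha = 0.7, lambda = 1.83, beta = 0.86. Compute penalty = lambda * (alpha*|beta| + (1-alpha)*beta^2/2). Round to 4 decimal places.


Compute:
L1 = 0.7 * 0.86 = 0.6020.
L2 = 0.3 * 0.86^2 / 2 = 0.1109.
Penalty = 1.83 * (0.6020 + 0.1109) = 1.3047.

1.3047


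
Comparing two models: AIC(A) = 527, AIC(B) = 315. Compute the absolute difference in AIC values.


Compute |527 - 315| = 212.
Model B has the smaller AIC.

212


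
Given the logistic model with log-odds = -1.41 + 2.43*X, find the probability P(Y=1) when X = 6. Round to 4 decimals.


z = -1.41 + 2.43 * 6 = 13.1700.
Sigmoid: P = 1 / (1 + exp(-13.1700)) = 1.0000.

1.0000


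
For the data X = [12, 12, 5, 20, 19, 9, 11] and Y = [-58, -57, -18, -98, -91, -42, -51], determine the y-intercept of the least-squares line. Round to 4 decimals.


The slope is b1 = -5.1902.
Sample means are xbar = 12.5714 and ybar = -59.2857.
Intercept: b0 = -59.2857 - (-5.1902)(12.5714) = 5.9630.

5.9630


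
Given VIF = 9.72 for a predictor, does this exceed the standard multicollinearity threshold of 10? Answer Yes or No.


Compare VIF = 9.72 to the threshold of 10.
9.72 < 10, so the answer is No.

No


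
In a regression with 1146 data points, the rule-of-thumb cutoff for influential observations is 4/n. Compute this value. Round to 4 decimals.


The threshold is 4/n.
4/1146 = 0.0035.

0.0035


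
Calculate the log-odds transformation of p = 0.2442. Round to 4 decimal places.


Compute the odds: 0.2442/0.7558 = 0.3231.
Take the natural log: ln(0.3231) = -1.1298.

-1.1298


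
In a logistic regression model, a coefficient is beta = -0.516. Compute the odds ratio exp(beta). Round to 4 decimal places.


The odds ratio is computed as:
OR = e^(-0.516) = 0.5969.

0.5969


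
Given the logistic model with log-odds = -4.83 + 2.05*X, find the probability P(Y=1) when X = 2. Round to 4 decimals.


Linear predictor: z = -4.83 + 2.05 * 2 = -0.7300.
P = 1/(1 + exp(0.7300)) = 1/(1 + 2.0751) = 0.3252.

0.3252


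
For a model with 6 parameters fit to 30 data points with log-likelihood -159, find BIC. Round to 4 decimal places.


k * ln(n) = 6 * ln(30) = 6 * 3.401197 = 20.407182.
-2 * loglik = -2 * (-159) = 318.
BIC = 20.407182 + 318 = 338.407182, which rounds to 338.4072.

338.4072


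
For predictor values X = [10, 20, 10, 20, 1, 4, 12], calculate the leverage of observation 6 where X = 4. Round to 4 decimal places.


Mean of X: xbar = 11.0000.
SXX = 314.0000.
For X = 4: h = 1/7 + (4 - 11.0000)^2/314.0000 = 0.2989.

0.2989


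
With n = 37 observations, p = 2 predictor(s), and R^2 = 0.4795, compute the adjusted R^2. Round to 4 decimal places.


Plug in: Adj R^2 = 1 - (1 - 0.4795) * 36/34.
= 1 - 0.5205 * 36/34
= 1 - 18.7380 / 34
= 1 - 0.5511 = 0.4489.

0.4489


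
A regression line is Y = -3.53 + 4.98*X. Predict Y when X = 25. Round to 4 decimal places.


Plug X = 25 into Y = -3.53 + 4.98*X:
Y = -3.53 + 124.5000 = 120.9700.

120.9700


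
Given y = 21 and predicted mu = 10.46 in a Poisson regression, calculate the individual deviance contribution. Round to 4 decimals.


First: ln(21/10.46) = 0.696964.
Then: 21 * 0.696964 = 14.636244.
y - mu = 21 - 10.46 = 10.54.
D = 2(14.636244 - 10.54) = 8.192488, which rounds to 8.1925.

8.1925


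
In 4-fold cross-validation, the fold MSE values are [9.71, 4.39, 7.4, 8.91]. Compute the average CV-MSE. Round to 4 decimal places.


Sum of fold MSEs = 30.4100.
Average = 30.4100 / 4 = 7.6025.

7.6025


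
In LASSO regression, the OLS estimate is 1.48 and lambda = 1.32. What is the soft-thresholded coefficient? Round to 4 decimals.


Check: |1.48| = 1.48 vs lambda = 1.32.
Since |beta| > lambda, coefficient = sign(beta)*(|beta| - lambda) = 0.1600.
Soft-thresholded coefficient = 0.1600.

0.1600


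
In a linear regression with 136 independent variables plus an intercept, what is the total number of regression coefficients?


Total coefficients = number of predictors + 1 (for the intercept).
= 136 + 1 = 137.

137


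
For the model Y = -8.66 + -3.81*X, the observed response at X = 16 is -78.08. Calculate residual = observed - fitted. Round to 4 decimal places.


Compute yhat = -8.66 + (-3.81)(16) = -69.6200.
Residual = actual - predicted = -78.08 - -69.6200 = -8.4600.

-8.4600


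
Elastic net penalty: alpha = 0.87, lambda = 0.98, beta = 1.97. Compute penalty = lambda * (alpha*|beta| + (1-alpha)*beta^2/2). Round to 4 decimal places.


alpha * |beta| = 0.87 * 1.97 = 1.7139.
(1-alpha) * beta^2/2 = 0.13 * 3.8809/2 = 0.2523.
Total = 0.98 * (1.7139 + 0.2523) = 1.9268.

1.9268


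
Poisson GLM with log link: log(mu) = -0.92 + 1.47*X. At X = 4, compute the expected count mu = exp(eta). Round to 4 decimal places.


Linear predictor: eta = -0.92 + (1.47)(4) = 4.9600.
Expected count: mu = exp(4.9600) = 142.5938.

142.5938


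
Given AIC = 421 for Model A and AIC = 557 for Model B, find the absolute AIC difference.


|AIC_A - AIC_B| = |421 - 557| = 136.
Model A is preferred (lower AIC).

136


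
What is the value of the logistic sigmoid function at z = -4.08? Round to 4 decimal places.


exp(4.0800) = 59.1455.
1 + exp(-z) = 60.1455.
sigmoid = 1/60.1455 = 0.0166.

0.0166


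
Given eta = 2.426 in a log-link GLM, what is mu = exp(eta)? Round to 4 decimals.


Apply the inverse link:
mu = e^2.426 = 11.3135.

11.3135


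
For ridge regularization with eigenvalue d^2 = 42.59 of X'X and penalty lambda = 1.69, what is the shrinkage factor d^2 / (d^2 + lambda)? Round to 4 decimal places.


Denominator = d^2 + lambda = 42.59 + 1.69 = 44.2800.
Shrinkage = 42.59 / 44.2800 = 0.9618.

0.9618


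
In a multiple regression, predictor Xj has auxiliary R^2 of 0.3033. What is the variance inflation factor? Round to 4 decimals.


VIF = 1 / (1 - 0.3033).
= 1 / 0.6967 = 1.4353.

1.4353


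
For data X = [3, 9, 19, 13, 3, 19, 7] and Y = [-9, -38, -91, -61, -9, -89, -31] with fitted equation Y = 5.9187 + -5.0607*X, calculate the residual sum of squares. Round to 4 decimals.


For each point, residual = actual - predicted.
Residuals: [0.2634, 1.6276, -0.7654, -1.1296, 0.2634, 1.2346, -1.4938].
Sum of squared residuals = 8.4053.

8.4053


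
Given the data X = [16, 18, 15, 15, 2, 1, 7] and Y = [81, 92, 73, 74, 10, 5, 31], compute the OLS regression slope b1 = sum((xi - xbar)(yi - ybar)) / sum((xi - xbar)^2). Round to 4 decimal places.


Calculate xbar = 10.5714, ybar = 52.2857.
S_xx = 301.7143, S_xy = 1529.8571.
Using b1 = S_xy / S_xx = 1529.8571 / 301.7143, we get b1 = 5.0705.

5.0705


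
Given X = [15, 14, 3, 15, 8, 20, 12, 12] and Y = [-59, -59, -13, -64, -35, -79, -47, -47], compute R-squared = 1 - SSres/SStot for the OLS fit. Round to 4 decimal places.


The fitted line is Y = -2.0062 + -3.9086*X.
SSres = 31.3553, SStot = 2809.8750.
R^2 = 1 - SSres/SStot = 0.9888.

0.9888


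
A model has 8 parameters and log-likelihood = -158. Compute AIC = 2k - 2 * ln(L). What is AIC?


AIC = 2k - 2*loglik = 2(8) - 2(-158).
= 16 + 316 = 332.

332


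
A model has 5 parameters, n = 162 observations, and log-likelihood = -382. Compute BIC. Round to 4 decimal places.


k * ln(n) = 5 * ln(162) = 5 * 5.087596 = 25.437980.
-2 * loglik = -2 * (-382) = 764.
BIC = 25.437980 + 764 = 789.437980, which rounds to 789.4380.

789.4380


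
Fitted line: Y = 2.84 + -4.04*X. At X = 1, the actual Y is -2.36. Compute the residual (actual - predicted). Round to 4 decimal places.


Predicted = 2.84 + -4.04 * 1 = -1.2000.
Residual = -2.36 - -1.2000 = -1.1600.

-1.1600


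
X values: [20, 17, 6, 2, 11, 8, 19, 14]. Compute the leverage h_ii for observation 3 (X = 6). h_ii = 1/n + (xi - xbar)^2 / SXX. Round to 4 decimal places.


Mean of X: xbar = 12.1250.
SXX = 294.8750.
For X = 6: h = 1/8 + (6 - 12.1250)^2/294.8750 = 0.2522.

0.2522


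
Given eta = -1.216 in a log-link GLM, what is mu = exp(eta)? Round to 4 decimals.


Apply the inverse link:
mu = e^-1.216 = 0.2964.

0.2964


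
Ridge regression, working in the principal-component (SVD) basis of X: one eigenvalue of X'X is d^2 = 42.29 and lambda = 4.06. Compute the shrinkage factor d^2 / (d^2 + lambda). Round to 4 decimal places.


Compute the denominator: 42.29 + 4.06 = 46.3500.
Shrinkage factor = 42.29 / 46.3500 = 0.9124.

0.9124


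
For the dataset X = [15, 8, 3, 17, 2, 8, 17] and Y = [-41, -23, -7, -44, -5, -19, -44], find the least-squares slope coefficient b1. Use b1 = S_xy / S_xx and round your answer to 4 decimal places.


The sample means are xbar = 10.0000 and ybar = -26.1429.
Compute S_xx = 244.0000 and S_xy = -648.0000.
Slope b1 = S_xy / S_xx = -648.0000 / 244.0000 = -2.6557.

-2.6557


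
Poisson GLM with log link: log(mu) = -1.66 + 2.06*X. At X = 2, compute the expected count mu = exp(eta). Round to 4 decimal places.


Linear predictor: eta = -1.66 + (2.06)(2) = 2.4600.
Expected count: mu = exp(2.4600) = 11.7048.

11.7048


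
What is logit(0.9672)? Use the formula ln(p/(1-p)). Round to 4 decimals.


Compute the odds: 0.9672/0.0328 = 29.4878.
Take the natural log: ln(29.4878) = 3.3840.

3.3840


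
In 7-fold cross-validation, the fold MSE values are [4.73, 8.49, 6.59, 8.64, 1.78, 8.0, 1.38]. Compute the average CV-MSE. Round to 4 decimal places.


Total MSE across folds = 39.6100.
CV-MSE = 39.6100/7 = 5.6586.

5.6586


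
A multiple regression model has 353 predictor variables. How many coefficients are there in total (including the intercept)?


Total coefficients = number of predictors + 1 (for the intercept).
= 353 + 1 = 354.

354


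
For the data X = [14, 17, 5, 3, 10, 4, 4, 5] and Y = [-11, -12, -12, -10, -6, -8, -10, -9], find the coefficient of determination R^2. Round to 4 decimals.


The fitted line is Y = -8.9373 + -0.1049*X.
SSres = 27.3504, SStot = 29.5000.
R^2 = 1 - SSres/SStot = 0.0729.

0.0729


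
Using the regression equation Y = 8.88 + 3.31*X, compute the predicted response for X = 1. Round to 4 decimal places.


Substitute X = 1 into the equation:
Y = 8.88 + 3.31 * 1 = 8.88 + 3.3100 = 12.1900.

12.1900


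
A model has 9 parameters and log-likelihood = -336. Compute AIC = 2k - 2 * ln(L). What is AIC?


AIC = 2*9 - 2*(-336).
= 18 + 672 = 690.

690


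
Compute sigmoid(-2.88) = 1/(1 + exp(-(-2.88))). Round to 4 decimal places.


exp(2.8800) = 17.8143.
1 + exp(-z) = 18.8143.
sigmoid = 1/18.8143 = 0.0532.

0.0532


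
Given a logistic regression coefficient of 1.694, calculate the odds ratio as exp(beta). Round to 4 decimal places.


The odds ratio is computed as:
OR = e^(1.694) = 5.4412.

5.4412


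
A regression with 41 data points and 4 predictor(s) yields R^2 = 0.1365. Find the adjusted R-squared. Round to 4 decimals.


Adjusted R^2 = 1 - (1 - R^2) * (n-1)/(n-p-1).
(1 - R^2) = 0.8635.
(n-1)/(n-p-1) = 40/36.
(1 - R^2) * (n-1) = 0.8635 * 40 = 34.5400.
Divide by (n-p-1): 34.5400 / 36 = 0.9594.
Adj R^2 = 1 - 0.9594 = 0.0406.

0.0406


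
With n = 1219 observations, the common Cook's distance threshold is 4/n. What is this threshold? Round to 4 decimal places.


The threshold is 4/n.
4/1219 = 0.0033.

0.0033


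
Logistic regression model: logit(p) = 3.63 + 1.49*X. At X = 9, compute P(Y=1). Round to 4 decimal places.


Compute z = 3.63 + (1.49)(9) = 17.0400.
exp(-z) = 0.0000.
P = 1/(1 + 0.0000) = 1.0000.

1.0000


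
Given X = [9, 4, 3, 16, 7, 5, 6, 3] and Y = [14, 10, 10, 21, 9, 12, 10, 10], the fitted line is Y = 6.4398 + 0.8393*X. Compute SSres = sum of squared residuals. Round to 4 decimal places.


Compute predicted values, then residuals = yi - yhat_i.
Residuals: [0.0065, 0.2030, 1.0423, 1.1314, -3.3149, 1.3637, -1.4756, 1.0423].
SSres = sum(residual^2) = 18.5197.

18.5197


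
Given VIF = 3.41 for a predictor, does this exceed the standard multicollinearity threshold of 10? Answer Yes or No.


Check: VIF = 3.41 vs threshold = 10.
Since 3.41 < 10, the answer is No.

No


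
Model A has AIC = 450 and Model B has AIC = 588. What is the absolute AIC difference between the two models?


Compute |450 - 588| = 138.
Model A has the smaller AIC.

138


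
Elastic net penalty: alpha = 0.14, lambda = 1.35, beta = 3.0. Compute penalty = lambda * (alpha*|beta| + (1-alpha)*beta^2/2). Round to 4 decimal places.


Compute:
L1 = 0.14 * 3.0 = 0.4200.
L2 = 0.86 * 3.0^2 / 2 = 3.8700.
Penalty = 1.35 * (0.4200 + 3.8700) = 5.7915.

5.7915


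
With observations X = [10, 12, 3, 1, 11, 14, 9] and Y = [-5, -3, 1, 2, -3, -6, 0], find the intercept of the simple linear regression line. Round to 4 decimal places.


Compute b1 = -0.5664 from the OLS formula.
With xbar = 8.5714 and ybar = -2.0000, the intercept is:
b0 = -2.0000 - -0.5664 * 8.5714 = 2.8548.

2.8548


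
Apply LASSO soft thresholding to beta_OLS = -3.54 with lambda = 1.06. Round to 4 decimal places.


Check: |-3.54| = 3.54 vs lambda = 1.06.
Since |beta| > lambda, coefficient = sign(beta)*(|beta| - lambda) = -2.4800.
Soft-thresholded coefficient = -2.4800.

-2.4800


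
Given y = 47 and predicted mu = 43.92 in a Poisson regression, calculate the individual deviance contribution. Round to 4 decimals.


First: ln(47/43.92) = 0.067778.
Then: 47 * 0.067778 = 3.185566.
y - mu = 47 - 43.92 = 3.08.
D = 2(3.185566 - 3.08) = 0.211132, which rounds to 0.2111.

0.2111


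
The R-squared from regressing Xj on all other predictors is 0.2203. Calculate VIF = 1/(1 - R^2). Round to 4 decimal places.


Denominator: 1 - 0.2203 = 0.7797.
VIF = 1 / 0.7797 = 1.2825.

1.2825


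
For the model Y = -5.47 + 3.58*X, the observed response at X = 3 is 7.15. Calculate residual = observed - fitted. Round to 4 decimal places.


Predicted = -5.47 + 3.58 * 3 = 5.2700.
Residual = 7.15 - 5.2700 = 1.8800.

1.8800


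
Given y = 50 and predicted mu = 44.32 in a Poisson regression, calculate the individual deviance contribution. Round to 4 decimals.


Compute y*ln(y/mu) = 50*ln(50/44.32) = 50*0.120587 = 6.029350.
y - mu = 5.68.
D = 2*(6.029350 - (5.68)) = 0.698700, which rounds to 0.6987.

0.6987


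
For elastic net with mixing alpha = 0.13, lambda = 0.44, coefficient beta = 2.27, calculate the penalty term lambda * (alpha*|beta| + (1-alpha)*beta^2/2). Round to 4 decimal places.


L1 component = 0.13 * |2.27| = 0.2951.
L2 component = 0.87 * 2.27^2 / 2 = 2.2415.
Penalty = 0.44 * (0.2951 + 2.2415) = 0.44 * 2.5366 = 1.1161.

1.1161


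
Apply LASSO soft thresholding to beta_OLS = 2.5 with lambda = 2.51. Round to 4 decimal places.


Absolute value: |2.5| = 2.5.
Compare to lambda = 2.51.
Since |beta| <= lambda, the coefficient is set to 0.

0.0000


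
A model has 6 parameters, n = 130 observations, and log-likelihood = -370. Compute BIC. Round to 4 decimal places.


Compute k*ln(n) = 6*ln(130) = 6*4.867534 = 29.205204.
Then -2*loglik = 740.
BIC = 29.205204 + 740 = 769.205204, which rounds to 769.2052.

769.2052


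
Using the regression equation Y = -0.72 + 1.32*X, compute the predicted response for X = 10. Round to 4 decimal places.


Predicted value:
Y = -0.72 + (1.32)(10) = -0.72 + 13.2000 = 12.4800.

12.4800


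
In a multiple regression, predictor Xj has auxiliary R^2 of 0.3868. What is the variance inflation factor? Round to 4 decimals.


VIF = 1 / (1 - 0.3868).
= 1 / 0.6132 = 1.6308.

1.6308


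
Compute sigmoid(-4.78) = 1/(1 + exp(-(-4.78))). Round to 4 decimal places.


Compute exp(4.7800) = 119.1044.
Sigmoid = 1 / (1 + 119.1044) = 1 / 120.1044 = 0.0083.

0.0083


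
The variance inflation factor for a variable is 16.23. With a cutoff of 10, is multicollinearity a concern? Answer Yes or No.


The threshold is 10.
VIF = 16.23 is >= 10.
Multicollinearity indication: Yes.

Yes


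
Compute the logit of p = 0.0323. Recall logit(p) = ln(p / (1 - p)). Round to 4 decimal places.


Compute the odds: 0.0323/0.9677 = 0.0334.
Take the natural log: ln(0.0334) = -3.3999.

-3.3999


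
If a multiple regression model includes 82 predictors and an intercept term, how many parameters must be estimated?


Including the intercept, the model has 82 predictor coefficients + 1 intercept.
Total = 83.

83


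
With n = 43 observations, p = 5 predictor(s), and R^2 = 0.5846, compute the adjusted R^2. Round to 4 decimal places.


Adjusted R^2 = 1 - (1 - R^2) * (n-1)/(n-p-1).
(1 - R^2) = 0.4154.
(n-1)/(n-p-1) = 42/37.
(1 - R^2) * (n-1) = 0.4154 * 42 = 17.4468.
Divide by (n-p-1): 17.4468 / 37 = 0.4715.
Adj R^2 = 1 - 0.4715 = 0.5285.

0.5285


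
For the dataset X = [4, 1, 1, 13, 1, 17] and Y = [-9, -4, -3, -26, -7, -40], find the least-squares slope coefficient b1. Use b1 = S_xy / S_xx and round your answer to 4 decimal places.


Calculate xbar = 6.1667, ybar = -14.8333.
S_xx = 248.8333, S_xy = -519.1667.
Using b1 = S_xy / S_xx = -519.1667 / 248.8333, we get b1 = -2.0864.

-2.0864


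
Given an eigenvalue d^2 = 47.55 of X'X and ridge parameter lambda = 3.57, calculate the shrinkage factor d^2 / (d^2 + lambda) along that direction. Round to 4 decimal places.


Compute the denominator: 47.55 + 3.57 = 51.1200.
Shrinkage factor = 47.55 / 51.1200 = 0.9302.

0.9302


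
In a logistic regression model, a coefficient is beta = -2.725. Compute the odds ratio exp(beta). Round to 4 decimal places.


Odds ratio = exp(beta) = exp(-2.725).
= 0.0655.

0.0655


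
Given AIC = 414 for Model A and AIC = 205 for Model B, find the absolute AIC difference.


|AIC_A - AIC_B| = |414 - 205| = 209.
Model B is preferred (lower AIC).

209


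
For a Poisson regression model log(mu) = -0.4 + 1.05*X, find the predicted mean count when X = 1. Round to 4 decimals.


Compute eta = -0.4 + 1.05 * 1 = 0.6500.
Apply inverse link: mu = e^0.6500 = 1.9155.

1.9155


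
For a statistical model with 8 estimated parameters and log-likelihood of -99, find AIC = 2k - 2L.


AIC = 2*8 - 2*(-99).
= 16 + 198 = 214.

214


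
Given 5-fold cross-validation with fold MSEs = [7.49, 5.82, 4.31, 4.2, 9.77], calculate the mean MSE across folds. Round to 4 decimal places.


Total MSE across folds = 31.5900.
CV-MSE = 31.5900/5 = 6.3180.

6.3180


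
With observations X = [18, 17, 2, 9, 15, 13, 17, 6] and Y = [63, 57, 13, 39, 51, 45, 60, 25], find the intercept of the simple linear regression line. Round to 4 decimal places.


First find the slope: b1 = 2.9886.
Means: xbar = 12.1250, ybar = 44.1250.
b0 = ybar - b1 * xbar = 44.1250 - 2.9886 * 12.1250 = 7.8884.

7.8884


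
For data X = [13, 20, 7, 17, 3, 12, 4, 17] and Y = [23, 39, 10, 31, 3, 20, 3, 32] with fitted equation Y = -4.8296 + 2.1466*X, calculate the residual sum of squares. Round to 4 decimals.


Predicted values from Y = -4.8296 + 2.1466*X.
Residuals: [-0.0762, 0.8976, -0.1966, -0.6626, 1.3898, -0.9296, -0.7568, 0.3374].
SSres = 4.7715.

4.7715


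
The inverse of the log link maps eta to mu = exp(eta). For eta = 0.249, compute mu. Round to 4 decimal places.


mu = exp(eta) = exp(0.249).
= 1.2827.

1.2827
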